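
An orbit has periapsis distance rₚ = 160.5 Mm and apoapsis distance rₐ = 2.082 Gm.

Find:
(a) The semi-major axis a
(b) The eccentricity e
rₚ = 160.5 Mm = 1.605 × 10^8 m
rₐ = 2.082 Gm = 2.082 × 10^9 m
(a) a = (rₚ + rₐ)/2 = 1.12125 × 10^9 m ≈ 1.121 Gm
(b) e = (rₐ − rₚ)/(rₐ + rₚ) = (1.9215 × 10^9) / (2.2425 × 10^9) = 0.856856

Final answer:
(a) a = 1.121 Gm
(b) e = 0.8569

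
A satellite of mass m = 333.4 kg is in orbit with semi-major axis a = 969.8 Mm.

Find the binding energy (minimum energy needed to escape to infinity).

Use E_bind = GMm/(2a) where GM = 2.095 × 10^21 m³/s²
a = 969.8 Mm = 9.698 × 10^8 m
GM = 2.095 × 10^21 m³/s²
m = 333.4 kg
GMm = 2.095 × 10^21 × 333.4 = 6.98473 × 10^23 m³·kg/s²
2a = 1.9396 × 10^9 m
E_bind = GMm/(2a) = 3.60112 × 10^14 J ≈ 360.1 TJ

Final answer: 360.1 TJ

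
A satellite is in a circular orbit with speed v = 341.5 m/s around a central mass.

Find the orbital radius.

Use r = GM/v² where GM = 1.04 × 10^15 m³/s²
v = 341.5 m/s
GM = 1.04 × 10^15 m³/s²
v² = 116622 m²/s²
r = GM/v² = (1.04 × 10^15) / 116622 = 8.91768 × 10^9 m ≈ 8.918 Gm

Final answer: 8.918 Gm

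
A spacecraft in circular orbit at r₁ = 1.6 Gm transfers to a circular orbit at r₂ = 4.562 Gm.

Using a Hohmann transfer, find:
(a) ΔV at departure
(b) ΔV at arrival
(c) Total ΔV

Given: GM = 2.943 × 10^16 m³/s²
r₁ = 1.6 Gm = 1.6 × 10^9 m
r₂ = 4.562 Gm = 4.562 × 10^9 m
GM = 2.943 × 10^16 m³/s²
Transfer ellipse: a_t = (r₁ + r₂)/2 = 3.081 × 10^9 m
Circular speed at r₁: v₁ = √(GM/r₁) = 4288.79 m/s
Transfer speed at r₁ (periapsis): v₁ₜ = √(GM(2/r₁ − 1/a_t)) = 5218.76 m/s
(a) ΔV₁ = v₁ₜ − v₁ = 929.962 m/s ≈ 930 m/s
Circular speed at r₂: v₂ = √(GM/r₂) = 2539.91 m/s
Transfer speed at r₂ (apoapsis): v₂ₜ = √(GM(2/r₂ − 1/a_t)) = 1830.34 m/s
(b) ΔV₂ = v₂ − v₂ₜ = 709.566 m/s ≈ 709.6 m/s
(c) ΔV_total = ΔV₁ + ΔV₂ = 1639.53 m/s ≈ 1.64 km/s

Final answer:
(a) ΔV₁ = 930 m/s
(b) ΔV₂ = 709.6 m/s
(c) ΔV_total = 1.64 km/s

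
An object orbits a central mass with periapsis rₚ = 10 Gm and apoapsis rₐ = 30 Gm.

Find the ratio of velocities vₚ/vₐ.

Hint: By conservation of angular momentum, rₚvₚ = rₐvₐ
rₚ = 10 Gm = 1 × 10^10 m
rₐ = 30 Gm = 3 × 10^10 m
rₚvₚ = rₐvₐ  ⇒  vₚ/vₐ = rₐ/rₚ
vₚ/vₐ = (3 × 10^10) / (1 × 10^10) = 3

Final answer: vₚ/vₐ = 3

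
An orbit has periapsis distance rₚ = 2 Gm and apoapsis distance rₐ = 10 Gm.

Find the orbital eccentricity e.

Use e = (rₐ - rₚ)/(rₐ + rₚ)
rₚ = 2 Gm = 2 × 10^9 m
rₐ = 10 Gm = 1 × 10^10 m
rₐ − rₚ = 8 × 10^9 m
rₐ + rₚ = 1.2 × 10^10 m
e = (rₐ − rₚ)/(rₐ + rₚ) = 0.666667

Final answer: e = 0.6667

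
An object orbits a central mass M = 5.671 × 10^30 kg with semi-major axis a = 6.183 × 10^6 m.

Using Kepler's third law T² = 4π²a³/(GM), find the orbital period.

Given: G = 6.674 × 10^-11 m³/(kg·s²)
M = 5.671 × 10^30 kg
GM = G × M = 6.674 × 10^-11 × 5.671 × 10^30 = 3.78483 × 10^20 m³/s²
a = 6.183 × 10^6 m
a³ = 2.36373 × 10^20 m³
T = 2π √(a³/GM) = 2π √((2.36373 × 10^20) / (3.78483 × 10^20)) = 2π × 0.790271 s
T = 4.96542 s ≈ 4.965 seconds

Final answer: 4.965 seconds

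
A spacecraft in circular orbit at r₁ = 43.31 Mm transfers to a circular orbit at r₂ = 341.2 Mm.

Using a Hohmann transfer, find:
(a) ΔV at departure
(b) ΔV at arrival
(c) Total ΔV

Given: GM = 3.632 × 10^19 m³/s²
r₁ = 43.31 Mm = 4.331 × 10^7 m
r₂ = 341.2 Mm = 3.412 × 10^8 m
GM = 3.632 × 10^19 m³/s²
Transfer ellipse: a_t = (r₁ + r₂)/2 = 1.92255 × 10^8 m
Circular speed at r₁: v₁ = √(GM/r₁) = 915754 m/s
Transfer speed at r₁ (periapsis): v₁ₜ = √(GM(2/r₁ − 1/a_t)) = 1.21996 × 10^6 m/s
(a) ΔV₁ = v₁ₜ − v₁ = 304203 m/s ≈ 304.2 km/s
Circular speed at r₂: v₂ = √(GM/r₂) = 326263 m/s
Transfer speed at r₂ (apoapsis): v₂ₜ = √(GM(2/r₂ − 1/a_t)) = 154854 m/s
(b) ΔV₂ = v₂ − v₂ₜ = 171409 m/s ≈ 171.4 km/s
(c) ΔV_total = ΔV₁ + ΔV₂ = 475612 m/s ≈ 475.6 km/s

Final answer:
(a) ΔV₁ = 304.2 km/s
(b) ΔV₂ = 171.4 km/s
(c) ΔV_total = 475.6 km/s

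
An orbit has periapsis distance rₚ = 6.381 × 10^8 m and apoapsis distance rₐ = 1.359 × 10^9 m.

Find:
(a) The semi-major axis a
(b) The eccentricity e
rₚ = 6.381 × 10^8 m
rₐ = 1.359 × 10^9 m
(a) a = (rₚ + rₐ)/2 = 9.9855 × 10^8 m ≈ 9.986 × 10^8 m
(b) e = (rₐ − rₚ)/(rₐ + rₚ) = (7.209 × 10^8) / (1.9971 × 10^9) = 0.360973

Final answer:
(a) a = 9.986 × 10^8 m
(b) e = 0.361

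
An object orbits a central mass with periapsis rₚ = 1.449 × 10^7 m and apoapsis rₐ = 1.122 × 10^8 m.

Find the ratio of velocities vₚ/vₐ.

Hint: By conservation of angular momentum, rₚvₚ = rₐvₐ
rₚ = 1.449 × 10^7 m
rₐ = 1.122 × 10^8 m
rₚvₚ = rₐvₐ  ⇒  vₚ/vₐ = rₐ/rₚ
vₚ/vₐ = (1.122 × 10^8) / (1.449 × 10^7) = 7.74327

Final answer: vₚ/vₐ = 7.743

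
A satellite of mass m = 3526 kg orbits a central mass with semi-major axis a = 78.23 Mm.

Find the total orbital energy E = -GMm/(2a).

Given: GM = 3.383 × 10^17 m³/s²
a = 78.23 Mm = 7.823 × 10^7 m
GM = 3.383 × 10^17 m³/s²
2a = 1.5646 × 10^8 m
GMm = 3.383 × 10^17 × 3526 = 1.19285 × 10^21 m³·kg/s²
E = −GMm/(2a) = -7.62397 × 10^12 J ≈ -7.624 TJ

Final answer: -7.624 TJ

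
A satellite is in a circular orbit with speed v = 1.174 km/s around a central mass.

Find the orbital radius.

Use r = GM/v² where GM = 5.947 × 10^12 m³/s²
v = 1.174 km/s = 1174 m/s
GM = 5.947 × 10^12 m³/s²
v² = 1.37828 × 10^6 m²/s²
r = GM/v² = (5.947 × 10^12) / (1.37828 × 10^6) = 4.31481 × 10^6 m ≈ 4.315 Mm

Final answer: 4.315 Mm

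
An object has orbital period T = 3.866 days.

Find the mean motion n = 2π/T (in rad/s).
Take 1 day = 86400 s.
T = 3.866 days = 334022 s
n = 2π / 334022 s = 1.88107 × 10^-5 rad/s ≈ 1.881 × 10^-5 rad/s

Final answer: n = 1.881 × 10^-5 rad/s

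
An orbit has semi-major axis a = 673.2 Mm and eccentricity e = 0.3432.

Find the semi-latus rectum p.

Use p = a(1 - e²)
a = 673.2 Mm = 6.732 × 10^8 m
e = 0.3432,  e² = 0.117786,  1 − e² = 0.882214
p = a(1 − e²) = 6.732 × 10^8 m × 0.882214 = 5.93906 × 10^8 m ≈ 593.9 Mm

Final answer: p = 593.9 Mm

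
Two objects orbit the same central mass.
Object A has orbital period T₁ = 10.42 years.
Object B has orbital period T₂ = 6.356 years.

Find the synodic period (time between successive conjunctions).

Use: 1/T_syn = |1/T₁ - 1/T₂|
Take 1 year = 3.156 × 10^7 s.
T₁ = 10.42 years = 3.28855 × 10^8 s
T₂ = 6.356 years = 2.00595 × 10^8 s
1/T₁ = 3.04085 × 10^-9 s⁻¹
1/T₂ = 4.98516 × 10^-9 s⁻¹
|1/T₁ − 1/T₂| = 1.94431 × 10^-9 s⁻¹
T_syn = 1 / |1/T₁ − 1/T₂| = 5.14322 × 10^8 s ≈ 16.3 years

Final answer: T_syn = 16.3 years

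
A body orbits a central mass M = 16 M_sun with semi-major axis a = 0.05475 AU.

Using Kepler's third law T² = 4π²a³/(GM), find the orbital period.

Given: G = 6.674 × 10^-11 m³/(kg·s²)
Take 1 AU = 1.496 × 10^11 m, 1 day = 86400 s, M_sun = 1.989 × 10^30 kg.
M = 16 M_sun = 3.1824 × 10^31 kg
GM = G × M = 6.674 × 10^-11 × 3.1824 × 10^31 = 2.12393 × 10^21 m³/s²
a = 0.05475 AU = 8.1906 × 10^9 m
a³ = 5.49474 × 10^29 m³
T = 2π √(a³/GM) = 2π √((5.49474 × 10^29) / (2.12393 × 10^21)) = 2π × 16084.3 s
T = 101061 s ≈ 1.17 days

Final answer: 1.17 days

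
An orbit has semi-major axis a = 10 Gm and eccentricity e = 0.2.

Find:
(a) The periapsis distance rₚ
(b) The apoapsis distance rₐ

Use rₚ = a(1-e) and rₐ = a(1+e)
a = 10 Gm = 1 × 10^10 m
e = 0.2:  1 − e = 0.8,  1 + e = 1.2
(a) rₚ = a(1 − e) = 1 × 10^10 m × 0.8 = 8 × 10^9 m ≈ 8 Gm
(b) rₐ = a(1 + e) = 1 × 10^10 m × 1.2 = 1.2 × 10^10 m ≈ 12 Gm

Final answer:
(a) rₚ = 8 Gm
(b) rₐ = 12 Gm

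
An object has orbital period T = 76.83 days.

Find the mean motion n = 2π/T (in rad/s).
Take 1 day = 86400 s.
T = 76.83 days = 6.63811 × 10^6 s
n = 2π / (6.63811 × 10^6 s) = 9.46532 × 10^-7 rad/s ≈ 9.465 × 10^-7 rad/s

Final answer: n = 9.465 × 10^-7 rad/s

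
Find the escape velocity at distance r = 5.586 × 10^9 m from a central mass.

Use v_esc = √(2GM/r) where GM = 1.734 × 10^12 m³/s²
r = 5.586 × 10^9 m
GM = 1.734 × 10^12 m³/s²
2GM/r = 2 × (1.734 × 10^12) / (5.586 × 10^9) = 620.838 m²/s²
v_esc = √(2GM/r) = 24.9166 m/s ≈ 24.92 m/s

Final answer: 24.92 m/s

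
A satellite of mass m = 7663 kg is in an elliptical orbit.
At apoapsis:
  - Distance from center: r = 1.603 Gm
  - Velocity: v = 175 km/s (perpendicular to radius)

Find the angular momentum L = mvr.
r = 1.603 Gm = 1.603 × 10^9 m
v = 175 km/s = 175000 m/s
vr = 175000 × 1.603 × 10^9 = 2.80525 × 10^14 m²/s
L = m × vr = 7663 × 2.80525 × 10^14 = 2.14966 × 10^18 kg·m²/s ≈ 2.15 × 10^18 kg·m²/s

Final answer: L = 2.15 × 10^18 kg·m²/s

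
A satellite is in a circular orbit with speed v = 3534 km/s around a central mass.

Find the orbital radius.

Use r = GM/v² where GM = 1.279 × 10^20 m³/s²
v = 3534 km/s = 3.534 × 10^6 m/s
GM = 1.279 × 10^20 m³/s²
v² = 1.24892 × 10^13 m²/s²
r = GM/v² = (1.279 × 10^20) / (1.24892 × 10^13) = 1.02409 × 10^7 m ≈ 10.24 Mm

Final answer: 10.24 Mm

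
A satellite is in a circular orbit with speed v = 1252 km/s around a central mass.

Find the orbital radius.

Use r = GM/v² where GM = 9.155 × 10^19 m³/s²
v = 1252 km/s = 1.252 × 10^6 m/s
GM = 9.155 × 10^19 m³/s²
v² = 1.5675 × 10^12 m²/s²
r = GM/v² = (9.155 × 10^19) / (1.5675 × 10^12) = 5.8405 × 10^7 m ≈ 58.4 Mm

Final answer: 58.4 Mm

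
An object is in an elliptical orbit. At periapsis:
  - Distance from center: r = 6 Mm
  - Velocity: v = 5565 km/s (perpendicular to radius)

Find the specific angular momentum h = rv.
r = 6 Mm = 6 × 10^6 m
v = 5565 km/s = 5.565 × 10^6 m/s
h = rv = 6 × 10^6 × 5.565 × 10^6 = 3.339 × 10^13 m²/s ≈ 3.339 × 10^13 m²/s

Final answer: h = 3.339 × 10^13 m²/s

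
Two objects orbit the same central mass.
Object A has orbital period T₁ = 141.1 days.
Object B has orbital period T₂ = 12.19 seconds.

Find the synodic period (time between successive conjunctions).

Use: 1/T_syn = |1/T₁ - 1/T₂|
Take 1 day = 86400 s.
T₁ = 141.1 days = 1.2191 × 10^7 s
T₂ = 12.19 seconds
1/T₁ = 8.20275 × 10^-8 s⁻¹
1/T₂ = 0.0820345 s⁻¹
|1/T₁ − 1/T₂| = 0.0820344 s⁻¹
T_syn = 1 / |1/T₁ − 1/T₂| = 12.19 s ≈ 12.19 seconds

Final answer: T_syn = 12.19 seconds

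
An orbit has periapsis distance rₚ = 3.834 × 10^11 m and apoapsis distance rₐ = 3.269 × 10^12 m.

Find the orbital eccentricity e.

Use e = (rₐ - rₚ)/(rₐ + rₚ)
rₚ = 3.834 × 10^11 m
rₐ = 3.269 × 10^12 m
rₐ − rₚ = 2.8856 × 10^12 m
rₐ + rₚ = 3.6524 × 10^12 m
e = (rₐ − rₚ)/(rₐ + rₚ) = 0.790056

Final answer: e = 0.7901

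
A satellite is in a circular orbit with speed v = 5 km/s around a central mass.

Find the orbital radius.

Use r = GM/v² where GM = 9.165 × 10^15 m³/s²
v = 5 km/s = 5000 m/s
GM = 9.165 × 10^15 m³/s²
v² = 2.5 × 10^7 m²/s²
r = GM/v² = (9.165 × 10^15) / (2.5 × 10^7) = 3.666 × 10^8 m ≈ 3.666 × 10^8 m

Final answer: 3.666 × 10^8 m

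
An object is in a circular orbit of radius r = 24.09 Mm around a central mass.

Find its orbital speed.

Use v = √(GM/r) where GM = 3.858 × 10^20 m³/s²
r = 24.09 Mm = 2.409 × 10^7 m
GM = 3.858 × 10^20 m³/s²
GM/r = (3.858 × 10^20) / (2.409 × 10^7) = 1.60149 × 10^13 m²/s²
v = √(GM/r) = 4.00187 × 10^6 m/s ≈ 4002 km/s

Final answer: 4002 km/s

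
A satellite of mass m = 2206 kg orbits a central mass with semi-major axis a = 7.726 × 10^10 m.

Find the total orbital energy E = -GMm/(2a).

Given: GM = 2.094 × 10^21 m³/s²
a = 7.726 × 10^10 m
GM = 2.094 × 10^21 m³/s²
2a = 1.5452 × 10^11 m
GMm = 2.094 × 10^21 × 2206 = 4.61936 × 10^24 m³·kg/s²
E = −GMm/(2a) = -2.98949 × 10^13 J ≈ -29.89 TJ

Final answer: -29.89 TJ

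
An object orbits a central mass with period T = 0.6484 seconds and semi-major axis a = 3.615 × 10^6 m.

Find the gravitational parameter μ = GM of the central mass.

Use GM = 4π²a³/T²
T = 0.6484 seconds
a = 3.615 × 10^6 m
a³ = 4.72416 × 10^19 m³
T² = 0.420423 s²
GM = 4π² × (4.72416 × 10^19) / 0.420423 = 4.43607 × 10^21 m³/s²
GM ≈ 4.436 × 10^21 m³/s²

Final answer: GM = 4.436 × 10^21 m³/s²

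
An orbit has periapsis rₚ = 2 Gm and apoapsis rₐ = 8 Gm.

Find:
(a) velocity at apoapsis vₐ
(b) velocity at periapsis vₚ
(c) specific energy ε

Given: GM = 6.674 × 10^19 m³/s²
rₚ = 2 Gm = 2 × 10^9 m
rₐ = 8 Gm = 8 × 10^9 m
GM = 6.674 × 10^19 m³/s²
a = (rₚ + rₐ)/2 = 5 × 10^9 m
e = (rₐ − rₚ)/(rₐ + rₚ) = (6 × 10^9) / (1 × 10^10) = 0.6
(a) vₐ² = GM (2/rₐ − 1/a) = 6.674 × 10^19 × (2.5 × 10^-10 − 2 × 10^-10) = 3.337 × 10^9 m²/s²;  vₐ = 57766.8 m/s ≈ 57.77 km/s
(b) vₚ² = GM (2/rₚ − 1/a) = 6.674 × 10^19 × (1 × 10^-9 − 2 × 10^-10) = 5.3392 × 10^10 m²/s²;  vₚ = 231067 m/s ≈ 231.1 km/s
(c) 2a = 1 × 10^10 m;  ε = −GM/(2a) = -6.674 × 10^9 J/kg ≈ -6.674 GJ/kg

Final answer:
(a) velocity at apoapsis vₐ = 57.77 km/s
(b) velocity at periapsis vₚ = 231.1 km/s
(c) specific energy ε = -6.674 GJ/kg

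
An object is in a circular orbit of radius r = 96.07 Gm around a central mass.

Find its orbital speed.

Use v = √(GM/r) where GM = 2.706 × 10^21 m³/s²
r = 96.07 Gm = 9.607 × 10^10 m
GM = 2.706 × 10^21 m³/s²
GM/r = (2.706 × 10^21) / (9.607 × 10^10) = 2.8167 × 10^10 m²/s²
v = √(GM/r) = 167830 m/s ≈ 167.8 km/s

Final answer: 167.8 km/s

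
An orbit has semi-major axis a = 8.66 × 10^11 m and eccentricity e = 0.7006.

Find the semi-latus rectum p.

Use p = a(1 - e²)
a = 8.66 × 10^11 m
e = 0.7006,  e² = 0.49084,  1 − e² = 0.50916
p = a(1 − e²) = 8.66 × 10^11 m × 0.50916 = 4.40932 × 10^11 m ≈ 4.409 × 10^11 m

Final answer: p = 4.409 × 10^11 m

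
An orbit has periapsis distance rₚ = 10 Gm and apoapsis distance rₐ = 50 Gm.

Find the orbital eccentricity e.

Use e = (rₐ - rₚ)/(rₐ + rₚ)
rₚ = 10 Gm = 1 × 10^10 m
rₐ = 50 Gm = 5 × 10^10 m
rₐ − rₚ = 4 × 10^10 m
rₐ + rₚ = 6 × 10^10 m
e = (rₐ − rₚ)/(rₐ + rₚ) = 0.666667

Final answer: e = 0.6667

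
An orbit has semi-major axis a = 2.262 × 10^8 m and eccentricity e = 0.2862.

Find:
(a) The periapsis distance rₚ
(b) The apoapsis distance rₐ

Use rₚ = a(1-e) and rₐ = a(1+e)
a = 2.262 × 10^8 m
e = 0.2862:  1 − e = 0.7138,  1 + e = 1.2862
(a) rₚ = a(1 − e) = 2.262 × 10^8 m × 0.7138 = 1.61462 × 10^8 m ≈ 1.615 × 10^8 m
(b) rₐ = a(1 + e) = 2.262 × 10^8 m × 1.2862 = 2.90938 × 10^8 m ≈ 2.909 × 10^8 m

Final answer:
(a) rₚ = 1.615 × 10^8 m
(b) rₐ = 2.909 × 10^8 m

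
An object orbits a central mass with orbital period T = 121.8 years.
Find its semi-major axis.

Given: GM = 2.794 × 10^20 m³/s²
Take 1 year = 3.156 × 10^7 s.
T = 121.8 years = 3.84401 × 10^9 s
GM = 2.794 × 10^20 m³/s²
Kepler's third law: a³ = GM T² / (4π²)
T² = 1.47764 × 10^19 s²
a³ = (2.794 × 10^20) × (1.47764 × 10^19) / (4π²) = 1.04577 × 10^38 m³
a = (a³)^(1/3) = 4.71135 × 10^12 m ≈ 4.711 × 10^12 m

Final answer: 4.711 × 10^12 m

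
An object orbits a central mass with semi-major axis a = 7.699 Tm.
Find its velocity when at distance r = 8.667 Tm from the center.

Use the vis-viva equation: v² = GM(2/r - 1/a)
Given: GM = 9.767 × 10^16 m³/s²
a = 7.699 Tm = 7.699 × 10^12 m
r = 8.667 Tm = 8.667 × 10^12 m
GM = 9.767 × 10^16 m³/s²
2/r − 1/a = 2.3076 × 10^-13 − 1.29887 × 10^-13 = 1.00873 × 10^-13 m⁻¹
v² = GM (2/r − 1/a) = 9852.3 m²/s²
v = 99.2588 m/s ≈ 99.26 m/s

Final answer: 99.26 m/s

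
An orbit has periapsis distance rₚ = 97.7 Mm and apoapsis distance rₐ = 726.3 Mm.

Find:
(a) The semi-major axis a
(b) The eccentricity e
rₚ = 97.7 Mm = 9.77 × 10^7 m
rₐ = 726.3 Mm = 7.263 × 10^8 m
(a) a = (rₚ + rₐ)/2 = 4.12 × 10^8 m ≈ 412 Mm
(b) e = (rₐ − rₚ)/(rₐ + rₚ) = (6.286 × 10^8) / (8.24 × 10^8) = 0.762864

Final answer:
(a) a = 412 Mm
(b) e = 0.7629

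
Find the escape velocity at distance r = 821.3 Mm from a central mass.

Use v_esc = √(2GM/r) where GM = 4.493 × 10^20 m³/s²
r = 821.3 Mm = 8.213 × 10^8 m
GM = 4.493 × 10^20 m³/s²
2GM/r = 2 × (4.493 × 10^20) / (8.213 × 10^8) = 1.09412 × 10^12 m²/s²
v_esc = √(2GM/r) = 1.046 × 10^6 m/s ≈ 1046 km/s

Final answer: 1046 km/s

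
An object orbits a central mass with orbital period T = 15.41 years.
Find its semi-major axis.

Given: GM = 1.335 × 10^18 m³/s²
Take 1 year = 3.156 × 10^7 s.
T = 15.41 years = 4.8634 × 10^8 s
GM = 1.335 × 10^18 m³/s²
Kepler's third law: a³ = GM T² / (4π²)
T² = 2.36526 × 10^17 s²
a³ = (1.335 × 10^18) × (2.36526 × 10^17) / (4π²) = 7.99836 × 10^33 m³
a = (a³)^(1/3) = 1.99986 × 10^11 m ≈ 200 Gm

Final answer: 200 Gm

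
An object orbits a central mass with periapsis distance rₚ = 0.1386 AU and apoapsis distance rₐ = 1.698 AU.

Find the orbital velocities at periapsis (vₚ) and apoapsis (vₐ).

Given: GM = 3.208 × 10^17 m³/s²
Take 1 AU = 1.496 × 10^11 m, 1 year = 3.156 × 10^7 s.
rₚ = 0.1386 AU = 2.07346 × 10^10 m
rₐ = 1.698 AU = 2.54021 × 10^11 m
GM = 3.208 × 10^17 m³/s²
a = (rₚ + rₐ)/2 = 1.37378 × 10^11 m
Vis-viva: v² = GM (2/r − 1/a)
vₚ² = 3.208 × 10^17 × (9.64573 × 10^-11 − 7.2792 × 10^-12) = 2.86083 × 10^7 m²/s²
vₚ = 5348.68 m/s ≈ 1.128 AU/year
vₐ² = 3.208 × 10^17 × (7.87337 × 10^-12 − 7.2792 × 10^-12) = 190609 m²/s²
vₐ = 436.588 m/s ≈ 436.6 m/s

Final answer: vₚ = 1.128 AU/year, vₐ = 436.6 m/s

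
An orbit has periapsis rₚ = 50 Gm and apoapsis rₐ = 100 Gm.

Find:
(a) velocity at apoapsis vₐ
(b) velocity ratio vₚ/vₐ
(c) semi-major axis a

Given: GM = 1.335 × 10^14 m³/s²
rₚ = 50 Gm = 5 × 10^10 m
rₐ = 100 Gm = 1 × 10^11 m
GM = 1.335 × 10^14 m³/s²
a = (rₚ + rₐ)/2 = 7.5 × 10^10 m
e = (rₐ − rₚ)/(rₐ + rₚ) = (5 × 10^10) / (1.5 × 10^11) = 0.333333
(a) vₐ² = GM (2/rₐ − 1/a) = 1.335 × 10^14 × (2 × 10^-11 − 1.33333 × 10^-11) = 890 m²/s²;  vₐ = 29.8329 m/s ≈ 29.83 m/s
(b) vₚ/vₐ = rₐ/rₚ (angular momentum) = (1 × 10^11) / (5 × 10^10) = 2 ≈ 2
(c) a = 7.5 × 10^10 m ≈ 75 Gm

Final answer:
(a) velocity at apoapsis vₐ = 29.83 m/s
(b) velocity ratio vₚ/vₐ = 2
(c) semi-major axis a = 75 Gm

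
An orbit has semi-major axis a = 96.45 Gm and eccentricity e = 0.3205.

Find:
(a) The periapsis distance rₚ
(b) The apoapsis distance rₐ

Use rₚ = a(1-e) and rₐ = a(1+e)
a = 96.45 Gm = 9.645 × 10^10 m
e = 0.3205:  1 − e = 0.6795,  1 + e = 1.3205
(a) rₚ = a(1 − e) = 9.645 × 10^10 m × 0.6795 = 6.55378 × 10^10 m ≈ 65.54 Gm
(b) rₐ = a(1 + e) = 9.645 × 10^10 m × 1.3205 = 1.27362 × 10^11 m ≈ 127.4 Gm

Final answer:
(a) rₚ = 65.54 Gm
(b) rₐ = 127.4 Gm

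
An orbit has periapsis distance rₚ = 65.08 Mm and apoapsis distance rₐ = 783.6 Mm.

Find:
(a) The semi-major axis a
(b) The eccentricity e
rₚ = 65.08 Mm = 6.508 × 10^7 m
rₐ = 783.6 Mm = 7.836 × 10^8 m
(a) a = (rₚ + rₐ)/2 = 4.2434 × 10^8 m ≈ 424.3 Mm
(b) e = (rₐ − rₚ)/(rₐ + rₚ) = (7.1852 × 10^8) / (8.4868 × 10^8) = 0.846632

Final answer:
(a) a = 424.3 Mm
(b) e = 0.8466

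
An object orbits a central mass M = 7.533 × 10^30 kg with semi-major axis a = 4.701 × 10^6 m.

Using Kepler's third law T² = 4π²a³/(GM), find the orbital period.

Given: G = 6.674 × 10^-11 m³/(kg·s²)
M = 7.533 × 10^30 kg
GM = G × M = 6.674 × 10^-11 × 7.533 × 10^30 = 5.02752 × 10^20 m³/s²
a = 4.701 × 10^6 m
a³ = 1.03889 × 10^20 m³
T = 2π √(a³/GM) = 2π √((1.03889 × 10^20) / (5.02752 × 10^20)) = 2π × 0.454578 s
T = 2.8562 s ≈ 2.856 seconds

Final answer: 2.856 seconds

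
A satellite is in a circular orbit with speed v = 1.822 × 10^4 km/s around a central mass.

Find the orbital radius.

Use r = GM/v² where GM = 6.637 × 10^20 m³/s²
v = 1.822 × 10^4 km/s = 1.822 × 10^7 m/s
GM = 6.637 × 10^20 m³/s²
v² = 3.31968 × 10^14 m²/s²
r = GM/v² = (6.637 × 10^20) / (3.31968 × 10^14) = 1.99929 × 10^6 m ≈ 1.999 Mm

Final answer: 1.999 Mm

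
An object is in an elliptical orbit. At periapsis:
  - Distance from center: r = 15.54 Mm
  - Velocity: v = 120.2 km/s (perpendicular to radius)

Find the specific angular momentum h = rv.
r = 15.54 Mm = 1.554 × 10^7 m
v = 120.2 km/s = 120200 m/s
h = rv = 1.554 × 10^7 × 120200 = 1.86791 × 10^12 m²/s ≈ 1.868 × 10^12 m²/s

Final answer: h = 1.868 × 10^12 m²/s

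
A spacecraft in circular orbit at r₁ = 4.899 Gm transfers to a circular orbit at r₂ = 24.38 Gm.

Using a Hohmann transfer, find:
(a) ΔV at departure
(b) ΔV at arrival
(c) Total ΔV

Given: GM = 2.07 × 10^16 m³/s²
r₁ = 4.899 Gm = 4.899 × 10^9 m
r₂ = 24.38 Gm = 2.438 × 10^10 m
GM = 2.07 × 10^16 m³/s²
Transfer ellipse: a_t = (r₁ + r₂)/2 = 1.46395 × 10^10 m
Circular speed at r₁: v₁ = √(GM/r₁) = 2055.57 m/s
Transfer speed at r₁ (periapsis): v₁ₜ = √(GM(2/r₁ − 1/a_t)) = 2652.68 m/s
(a) ΔV₁ = v₁ₜ − v₁ = 597.116 m/s ≈ 597.1 m/s
Circular speed at r₂: v₂ = √(GM/r₂) = 921.443 m/s
Transfer speed at r₂ (apoapsis): v₂ₜ = √(GM(2/r₂ − 1/a_t)) = 533.039 m/s
(b) ΔV₂ = v₂ − v₂ₜ = 388.404 m/s ≈ 388.4 m/s
(c) ΔV_total = ΔV₁ + ΔV₂ = 985.52 m/s ≈ 985.5 m/s

Final answer:
(a) ΔV₁ = 597.1 m/s
(b) ΔV₂ = 388.4 m/s
(c) ΔV_total = 985.5 m/s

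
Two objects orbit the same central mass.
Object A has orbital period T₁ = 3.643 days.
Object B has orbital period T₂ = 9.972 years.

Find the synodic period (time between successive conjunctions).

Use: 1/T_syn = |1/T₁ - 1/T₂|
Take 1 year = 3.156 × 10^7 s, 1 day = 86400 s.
T₁ = 3.643 days = 314755 s
T₂ = 9.972 years = 3.14716 × 10^8 s
1/T₁ = 3.17707 × 10^-6 s⁻¹
1/T₂ = 3.17746 × 10^-9 s⁻¹
|1/T₁ − 1/T₂| = 3.17389 × 10^-6 s⁻¹
T_syn = 1 / |1/T₁ − 1/T₂| = 315070 s ≈ 3.647 days

Final answer: T_syn = 3.647 days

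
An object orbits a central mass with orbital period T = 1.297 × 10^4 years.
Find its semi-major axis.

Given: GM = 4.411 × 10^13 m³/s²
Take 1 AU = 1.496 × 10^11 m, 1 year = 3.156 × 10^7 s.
T = 1.297 × 10^4 years = 4.09333 × 10^11 s
GM = 4.411 × 10^13 m³/s²
Kepler's third law: a³ = GM T² / (4π²)
T² = 1.67554 × 10^23 s²
a³ = (4.411 × 10^13) × (1.67554 × 10^23) / (4π²) = 1.87211 × 10^35 m³
a = (a³)^(1/3) = 5.72063 × 10^11 m ≈ 3.824 AU

Final answer: 3.824 AU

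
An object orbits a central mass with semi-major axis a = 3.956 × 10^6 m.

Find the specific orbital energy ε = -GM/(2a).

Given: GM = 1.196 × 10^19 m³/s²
a = 3.956 × 10^6 m
GM = 1.196 × 10^19 m³/s²
2a = 7.912 × 10^6 m
ε = −GM/(2a) = -1.51163 × 10^12 J/kg ≈ -1512 GJ/kg

Final answer: -1512 GJ/kg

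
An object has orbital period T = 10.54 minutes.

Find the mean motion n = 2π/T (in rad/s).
T = 10.54 minutes = 632.4 s
n = 2π / 632.4 s = 0.00993546 rad/s ≈ 0.009935 rad/s

Final answer: n = 0.009935 rad/s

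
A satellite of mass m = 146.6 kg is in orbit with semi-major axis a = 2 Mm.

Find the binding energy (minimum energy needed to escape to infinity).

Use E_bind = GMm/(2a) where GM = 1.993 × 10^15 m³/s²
a = 2 Mm = 2 × 10^6 m
GM = 1.993 × 10^15 m³/s²
m = 146.6 kg
GMm = 1.993 × 10^15 × 146.6 = 2.92174 × 10^17 m³·kg/s²
2a = 4 × 10^6 m
E_bind = GMm/(2a) = 7.30434 × 10^10 J ≈ 73.04 GJ

Final answer: 73.04 GJ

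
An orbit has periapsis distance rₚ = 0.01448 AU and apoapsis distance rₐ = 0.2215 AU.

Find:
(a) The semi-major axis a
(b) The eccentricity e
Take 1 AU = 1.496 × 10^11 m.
rₚ = 0.01448 AU = 2.16621 × 10^9 m
rₐ = 0.2215 AU = 3.31364 × 10^10 m
(a) a = (rₚ + rₐ)/2 = 1.76513 × 10^10 m ≈ 0.118 AU
(b) e = (rₐ − rₚ)/(rₐ + rₚ) = (3.09702 × 10^10) / (3.53026 × 10^10) = 0.877278

Final answer:
(a) a = 0.118 AU
(b) e = 0.8773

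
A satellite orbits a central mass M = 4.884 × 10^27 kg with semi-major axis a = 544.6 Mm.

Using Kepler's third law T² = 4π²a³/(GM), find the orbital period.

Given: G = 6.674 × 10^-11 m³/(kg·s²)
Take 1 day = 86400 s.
M = 4.884 × 10^27 kg
GM = G × M = 6.674 × 10^-11 × 4.884 × 10^27 = 3.25958 × 10^17 m³/s²
a = 544.6 Mm = 5.446 × 10^8 m
a³ = 1.61522 × 10^26 m³
T = 2π √(a³/GM) = 2π √((1.61522 × 10^26) / (3.25958 × 10^17)) = 2π × 22260.5 s
T = 139867 s ≈ 1.619 days

Final answer: 1.619 days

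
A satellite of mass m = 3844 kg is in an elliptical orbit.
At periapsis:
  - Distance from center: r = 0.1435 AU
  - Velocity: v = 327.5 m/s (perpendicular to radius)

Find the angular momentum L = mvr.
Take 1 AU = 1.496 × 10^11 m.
r = 0.1435 AU = 2.14676 × 10^10 m
v = 327.5 m/s
vr = 327.5 × 2.14676 × 10^10 = 7.03064 × 10^12 m²/s
L = m × vr = 3844 × 7.03064 × 10^12 = 2.70258 × 10^16 kg·m²/s ≈ 2.703 × 10^16 kg·m²/s

Final answer: L = 2.703 × 10^16 kg·m²/s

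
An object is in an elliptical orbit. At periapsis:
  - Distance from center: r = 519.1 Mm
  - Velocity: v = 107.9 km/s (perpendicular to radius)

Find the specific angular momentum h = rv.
r = 519.1 Mm = 5.191 × 10^8 m
v = 107.9 km/s = 107900 m/s
h = rv = 5.191 × 10^8 × 107900 = 5.60109 × 10^13 m²/s ≈ 5.601 × 10^13 m²/s

Final answer: h = 5.601 × 10^13 m²/s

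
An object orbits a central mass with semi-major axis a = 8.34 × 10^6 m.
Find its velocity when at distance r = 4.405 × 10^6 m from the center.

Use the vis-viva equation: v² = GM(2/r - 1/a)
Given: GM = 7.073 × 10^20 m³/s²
a = 8.34 × 10^6 m
r = 4.405 × 10^6 m
GM = 7.073 × 10^20 m³/s²
2/r − 1/a = 4.5403 × 10^-7 − 1.19904 × 10^-7 = 3.34125 × 10^-7 m⁻¹
v² = GM (2/r − 1/a) = 2.36327 × 10^14 m²/s²
v = 1.53729 × 10^7 m/s ≈ 1.537 × 10^4 km/s

Final answer: 1.537 × 10^4 km/s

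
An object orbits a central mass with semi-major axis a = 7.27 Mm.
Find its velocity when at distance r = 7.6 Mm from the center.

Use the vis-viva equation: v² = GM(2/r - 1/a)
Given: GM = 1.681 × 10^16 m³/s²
a = 7.27 Mm = 7.27 × 10^6 m
r = 7.6 Mm = 7.6 × 10^6 m
GM = 1.681 × 10^16 m³/s²
2/r − 1/a = 2.63158 × 10^-7 − 1.37552 × 10^-7 = 1.25606 × 10^-7 m⁻¹
v² = GM (2/r − 1/a) = 2.11144 × 10^9 m²/s²
v = 45950.4 m/s ≈ 45.95 km/s

Final answer: 45.95 km/s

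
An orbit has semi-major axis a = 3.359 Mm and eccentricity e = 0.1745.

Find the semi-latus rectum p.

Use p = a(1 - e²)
a = 3.359 Mm = 3.359 × 10^6 m
e = 0.1745,  e² = 0.0304502,  1 − e² = 0.96955
p = a(1 − e²) = 3.359 × 10^6 m × 0.96955 = 3.25672 × 10^6 m ≈ 3.257 Mm

Final answer: p = 3.257 Mm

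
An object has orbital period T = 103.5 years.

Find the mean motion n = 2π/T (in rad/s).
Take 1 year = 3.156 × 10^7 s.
T = 103.5 years = 3.26646 × 10^9 s
n = 2π / (3.26646 × 10^9 s) = 1.92355 × 10^-9 rad/s ≈ 1.924 × 10^-9 rad/s

Final answer: n = 1.924 × 10^-9 rad/s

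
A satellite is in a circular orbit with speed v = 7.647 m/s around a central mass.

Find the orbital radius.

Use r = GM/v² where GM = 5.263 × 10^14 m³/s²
v = 7.647 m/s
GM = 5.263 × 10^14 m³/s²
v² = 58.4766 m²/s²
r = GM/v² = (5.263 × 10^14) / 58.4766 = 9.00018 × 10^12 m ≈ 9 × 10^12 m

Final answer: 9 × 10^12 m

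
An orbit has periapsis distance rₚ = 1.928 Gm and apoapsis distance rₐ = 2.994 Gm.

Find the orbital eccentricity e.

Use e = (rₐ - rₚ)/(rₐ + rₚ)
rₚ = 1.928 Gm = 1.928 × 10^9 m
rₐ = 2.994 Gm = 2.994 × 10^9 m
rₐ − rₚ = 1.066 × 10^9 m
rₐ + rₚ = 4.922 × 10^9 m
e = (rₐ − rₚ)/(rₐ + rₚ) = 0.216579

Final answer: e = 0.2166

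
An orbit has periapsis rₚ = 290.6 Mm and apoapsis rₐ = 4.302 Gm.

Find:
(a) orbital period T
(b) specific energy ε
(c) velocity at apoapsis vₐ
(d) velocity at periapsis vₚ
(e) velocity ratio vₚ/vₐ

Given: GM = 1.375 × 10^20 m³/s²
rₚ = 290.6 Mm = 2.906 × 10^8 m
rₐ = 4.302 Gm = 4.302 × 10^9 m
GM = 1.375 × 10^20 m³/s²
a = (rₚ + rₐ)/2 = 2.2963 × 10^9 m
e = (rₐ − rₚ)/(rₐ + rₚ) = (4.0114 × 10^9) / (4.5926 × 10^9) = 0.873449
(a) a³ = 1.21084 × 10^28 m³;  T = 2π √(a³/GM) = 2π × 9384.08 s = 58961.9 s ≈ 16.38 hours
(b) 2a = 4.5926 × 10^9 m;  ε = −GM/(2a) = -2.99395 × 10^10 J/kg ≈ -29.94 GJ/kg
(c) vₐ² = GM (2/rₐ − 1/a) = 1.375 × 10^20 × (4.649 × 10^-10 − 4.35483 × 10^-10) = 4.04482 × 10^9 m²/s²;  vₐ = 63598.9 m/s ≈ 63.6 km/s
(d) vₚ² = GM (2/rₚ − 1/a) = 1.375 × 10^20 × (6.88231 × 10^-9 − 4.35483 × 10^-10) = 8.86439 × 10^11 m²/s²;  vₚ = 941509 m/s ≈ 941.5 km/s
(e) vₚ/vₐ = rₐ/rₚ (angular momentum) = (4.302 × 10^9) / (2.906 × 10^8) = 14.8039 ≈ 14.8

Final answer:
(a) orbital period T = 16.38 hours
(b) specific energy ε = -29.94 GJ/kg
(c) velocity at apoapsis vₐ = 63.6 km/s
(d) velocity at periapsis vₚ = 941.5 km/s
(e) velocity ratio vₚ/vₐ = 14.8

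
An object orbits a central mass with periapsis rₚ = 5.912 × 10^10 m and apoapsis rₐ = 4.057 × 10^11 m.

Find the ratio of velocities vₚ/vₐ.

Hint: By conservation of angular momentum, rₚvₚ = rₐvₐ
rₚ = 5.912 × 10^10 m
rₐ = 4.057 × 10^11 m
rₚvₚ = rₐvₐ  ⇒  vₚ/vₐ = rₐ/rₚ
vₚ/vₐ = (4.057 × 10^11) / (5.912 × 10^10) = 6.86231

Final answer: vₚ/vₐ = 6.862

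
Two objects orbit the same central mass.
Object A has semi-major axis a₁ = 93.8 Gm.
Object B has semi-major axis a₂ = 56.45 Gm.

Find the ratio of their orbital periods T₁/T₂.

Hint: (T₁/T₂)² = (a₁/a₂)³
a₁ = 93.8 Gm = 9.38 × 10^10 m
a₂ = 56.45 Gm = 5.645 × 10^10 m
a₁/a₂ = 1.66165
T₁/T₂ = (a₁/a₂)^(3/2) = (1.66165)^1.5 = 2.14195

Final answer: T₁/T₂ = 2.142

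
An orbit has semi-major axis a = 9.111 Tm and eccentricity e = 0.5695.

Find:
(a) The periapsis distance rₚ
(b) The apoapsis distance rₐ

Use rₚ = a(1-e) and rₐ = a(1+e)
a = 9.111 Tm = 9.111 × 10^12 m
e = 0.5695:  1 − e = 0.4305,  1 + e = 1.5695
(a) rₚ = a(1 − e) = 9.111 × 10^12 m × 0.4305 = 3.92229 × 10^12 m ≈ 3.922 Tm
(b) rₐ = a(1 + e) = 9.111 × 10^12 m × 1.5695 = 1.42997 × 10^13 m ≈ 14.3 Tm

Final answer:
(a) rₚ = 3.922 Tm
(b) rₐ = 14.3 Tm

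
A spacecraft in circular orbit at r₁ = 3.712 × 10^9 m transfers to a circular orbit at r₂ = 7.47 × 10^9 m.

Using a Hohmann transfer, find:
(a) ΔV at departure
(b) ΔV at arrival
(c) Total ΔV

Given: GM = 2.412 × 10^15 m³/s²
r₁ = 3.712 × 10^9 m
r₂ = 7.47 × 10^9 m
GM = 2.412 × 10^15 m³/s²
Transfer ellipse: a_t = (r₁ + r₂)/2 = 5.591 × 10^9 m
Circular speed at r₁: v₁ = √(GM/r₁) = 806.092 m/s
Transfer speed at r₁ (periapsis): v₁ₜ = √(GM(2/r₁ − 1/a_t)) = 931.752 m/s
(a) ΔV₁ = v₁ₜ − v₁ = 125.66 m/s ≈ 125.7 m/s
Circular speed at r₂: v₂ = √(GM/r₂) = 568.235 m/s
Transfer speed at r₂ (apoapsis): v₂ₜ = √(GM(2/r₂ − 1/a_t)) = 463.007 m/s
(b) ΔV₂ = v₂ − v₂ₜ = 105.228 m/s ≈ 105.2 m/s
(c) ΔV_total = ΔV₁ + ΔV₂ = 230.888 m/s ≈ 230.9 m/s

Final answer:
(a) ΔV₁ = 125.7 m/s
(b) ΔV₂ = 105.2 m/s
(c) ΔV_total = 230.9 m/s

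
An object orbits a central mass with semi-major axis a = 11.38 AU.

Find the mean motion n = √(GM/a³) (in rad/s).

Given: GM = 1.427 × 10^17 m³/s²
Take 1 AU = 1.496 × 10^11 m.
a = 11.38 AU = 1.70245 × 10^12 m
GM = 1.427 × 10^17 m³/s²
a³ = 4.93425 × 10^36 m³
GM/a³ = (1.427 × 10^17) / (4.93425 × 10^36) = 2.89203 × 10^-20 s⁻²
n = √(GM/a³) = 1.7006 × 10^-10 rad/s ≈ 1.701 × 10^-10 rad/s

Final answer: n = 1.701 × 10^-10 rad/s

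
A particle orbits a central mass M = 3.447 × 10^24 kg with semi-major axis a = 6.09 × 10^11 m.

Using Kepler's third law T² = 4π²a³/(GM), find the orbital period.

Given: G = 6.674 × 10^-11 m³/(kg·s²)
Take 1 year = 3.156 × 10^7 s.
M = 3.447 × 10^24 kg
GM = G × M = 6.674 × 10^-11 × 3.447 × 10^24 = 2.30053 × 10^14 m³/s²
a = 6.09 × 10^11 m
a³ = 2.25867 × 10^35 m³
T = 2π √(a³/GM) = 2π √((2.25867 × 10^35) / (2.30053 × 10^14)) = 2π × 3.13337 × 10^10 s
T = 1.96876 × 10^11 s ≈ 6238 years

Final answer: 6238 years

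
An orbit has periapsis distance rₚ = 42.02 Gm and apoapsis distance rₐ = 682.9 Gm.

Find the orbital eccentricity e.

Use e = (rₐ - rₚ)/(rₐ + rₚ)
rₚ = 42.02 Gm = 4.202 × 10^10 m
rₐ = 682.9 Gm = 6.829 × 10^11 m
rₐ − rₚ = 6.4088 × 10^11 m
rₐ + rₚ = 7.2492 × 10^11 m
e = (rₐ − rₚ)/(rₐ + rₚ) = 0.88407

Final answer: e = 0.8841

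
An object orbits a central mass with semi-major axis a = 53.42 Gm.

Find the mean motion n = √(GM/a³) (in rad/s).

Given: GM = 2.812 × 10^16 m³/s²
a = 53.42 Gm = 5.342 × 10^10 m
GM = 2.812 × 10^16 m³/s²
a³ = 1.52444 × 10^32 m³
GM/a³ = (2.812 × 10^16) / (1.52444 × 10^32) = 1.84461 × 10^-16 s⁻²
n = √(GM/a³) = 1.35816 × 10^-8 rad/s ≈ 1.358 × 10^-8 rad/s

Final answer: n = 1.358 × 10^-8 rad/s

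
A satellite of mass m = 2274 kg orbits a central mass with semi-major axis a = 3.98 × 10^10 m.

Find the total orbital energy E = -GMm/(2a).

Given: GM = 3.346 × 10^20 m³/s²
a = 3.98 × 10^10 m
GM = 3.346 × 10^20 m³/s²
2a = 7.96 × 10^10 m
GMm = 3.346 × 10^20 × 2274 = 7.6088 × 10^23 m³·kg/s²
E = −GMm/(2a) = -9.5588 × 10^12 J ≈ -9.559 TJ

Final answer: -9.559 TJ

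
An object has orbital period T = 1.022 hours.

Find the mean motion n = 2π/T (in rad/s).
T = 1.022 hours = 3679.2 s
n = 2π / 3679.2 s = 0.00170776 rad/s ≈ 0.001708 rad/s

Final answer: n = 0.001708 rad/s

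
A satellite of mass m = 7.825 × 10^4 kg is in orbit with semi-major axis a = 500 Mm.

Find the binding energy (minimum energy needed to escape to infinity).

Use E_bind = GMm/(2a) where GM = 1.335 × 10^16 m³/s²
a = 500 Mm = 5 × 10^8 m
GM = 1.335 × 10^16 m³/s²
m = 7.825 × 10^4 kg
GMm = 1.335 × 10^16 × 78250 = 1.04464 × 10^21 m³·kg/s²
2a = 1 × 10^9 m
E_bind = GMm/(2a) = 1.04464 × 10^12 J ≈ 1.045 TJ

Final answer: 1.045 TJ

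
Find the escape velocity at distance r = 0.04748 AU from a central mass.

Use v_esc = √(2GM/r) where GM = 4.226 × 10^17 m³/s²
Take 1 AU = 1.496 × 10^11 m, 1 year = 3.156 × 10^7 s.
r = 0.04748 AU = 7.10301 × 10^9 m
GM = 4.226 × 10^17 m³/s²
2GM/r = 2 × (4.226 × 10^17) / (7.10301 × 10^9) = 1.18992 × 10^8 m²/s²
v_esc = √(2GM/r) = 10908.3 m/s ≈ 2.301 AU/year

Final answer: 2.301 AU/year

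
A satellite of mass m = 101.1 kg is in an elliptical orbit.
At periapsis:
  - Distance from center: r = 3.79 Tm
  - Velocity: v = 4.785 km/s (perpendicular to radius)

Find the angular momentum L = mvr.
r = 3.79 Tm = 3.79 × 10^12 m
v = 4.785 km/s = 4785 m/s
vr = 4785 × 3.79 × 10^12 = 1.81352 × 10^16 m²/s
L = m × vr = 101.1 × 1.81352 × 10^16 = 1.83346 × 10^18 kg·m²/s ≈ 1.833 × 10^18 kg·m²/s

Final answer: L = 1.833 × 10^18 kg·m²/s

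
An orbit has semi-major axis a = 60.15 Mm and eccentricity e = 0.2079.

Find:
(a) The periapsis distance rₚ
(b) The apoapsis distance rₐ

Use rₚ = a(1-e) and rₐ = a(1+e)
a = 60.15 Mm = 6.015 × 10^7 m
e = 0.2079:  1 − e = 0.7921,  1 + e = 1.2079
(a) rₚ = a(1 − e) = 6.015 × 10^7 m × 0.7921 = 4.76448 × 10^7 m ≈ 47.64 Mm
(b) rₐ = a(1 + e) = 6.015 × 10^7 m × 1.2079 = 7.26552 × 10^7 m ≈ 72.66 Mm

Final answer:
(a) rₚ = 47.64 Mm
(b) rₐ = 72.66 Mm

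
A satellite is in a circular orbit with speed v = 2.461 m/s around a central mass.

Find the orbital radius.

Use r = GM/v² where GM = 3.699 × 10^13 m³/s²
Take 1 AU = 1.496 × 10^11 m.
v = 2.461 m/s
GM = 3.699 × 10^13 m³/s²
v² = 6.05652 m²/s²
r = GM/v² = (3.699 × 10^13) / 6.05652 = 6.10747 × 10^12 m ≈ 40.83 AU

Final answer: 40.83 AU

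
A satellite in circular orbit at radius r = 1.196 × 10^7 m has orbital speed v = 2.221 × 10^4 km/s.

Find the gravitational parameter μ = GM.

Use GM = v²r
r = 1.196 × 10^7 m
v = 2.221 × 10^4 km/s = 2.221 × 10^7 m/s
v² = 4.93284 × 10^14 m²/s²
GM = v²r = 4.93284 × 10^14 × 1.196 × 10^7 = 5.89968 × 10^21 m³/s²
GM ≈ 5.9 × 10^21 m³/s²

Final answer: GM = 5.9 × 10^21 m³/s²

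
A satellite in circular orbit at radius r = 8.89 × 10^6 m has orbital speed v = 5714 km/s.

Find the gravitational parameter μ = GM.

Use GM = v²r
r = 8.89 × 10^6 m
v = 5714 km/s = 5.714 × 10^6 m/s
v² = 3.26498 × 10^13 m²/s²
GM = v²r = 3.26498 × 10^13 × 8.89 × 10^6 = 2.90257 × 10^20 m³/s²
GM ≈ 2.903 × 10^20 m³/s²

Final answer: GM = 2.903 × 10^20 m³/s²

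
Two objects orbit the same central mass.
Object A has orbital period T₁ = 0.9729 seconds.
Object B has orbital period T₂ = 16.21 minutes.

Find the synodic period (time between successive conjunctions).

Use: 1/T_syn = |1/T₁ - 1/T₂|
T₁ = 0.9729 seconds
T₂ = 16.21 minutes = 972.6 s
1/T₁ = 1.02785 s⁻¹
1/T₂ = 0.00102817 s⁻¹
|1/T₁ − 1/T₂| = 1.02683 s⁻¹
T_syn = 1 / |1/T₁ − 1/T₂| = 0.973874 s ≈ 0.9739 seconds

Final answer: T_syn = 0.9739 seconds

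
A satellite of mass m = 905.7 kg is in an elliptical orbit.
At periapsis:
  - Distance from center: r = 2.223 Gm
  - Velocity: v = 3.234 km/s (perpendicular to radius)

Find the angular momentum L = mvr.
r = 2.223 Gm = 2.223 × 10^9 m
v = 3.234 km/s = 3234 m/s
vr = 3234 × 2.223 × 10^9 = 7.18918 × 10^12 m²/s
L = m × vr = 905.7 × 7.18918 × 10^12 = 6.51124 × 10^15 kg·m²/s ≈ 6.511 × 10^15 kg·m²/s

Final answer: L = 6.511 × 10^15 kg·m²/s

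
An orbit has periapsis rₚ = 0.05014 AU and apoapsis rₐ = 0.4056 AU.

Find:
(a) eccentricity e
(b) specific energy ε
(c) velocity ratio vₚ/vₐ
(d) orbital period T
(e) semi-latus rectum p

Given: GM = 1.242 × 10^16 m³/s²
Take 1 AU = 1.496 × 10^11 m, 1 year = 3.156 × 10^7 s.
rₚ = 0.05014 AU = 7.50094 × 10^9 m
rₐ = 0.4056 AU = 6.06778 × 10^10 m
GM = 1.242 × 10^16 m³/s²
a = (rₚ + rₐ)/2 = 3.40894 × 10^10 m
e = (rₐ − rₚ)/(rₐ + rₚ) = (5.31768 × 10^10) / (6.81787 × 10^10) = 0.779962
(a) e = 0.779962 ≈ 0.78
(b) 2a = 6.81787 × 10^10 m;  ε = −GM/(2a) = -182168 J/kg ≈ -182.2 kJ/kg
(c) vₚ/vₐ = rₐ/rₚ (angular momentum) = (6.06778 × 10^10) / (7.50094 × 10^9) = 8.08935 ≈ 8.089
(d) a³ = 3.96147 × 10^31 m³;  T = 2π √(a³/GM) = 2π × 5.64764 × 10^7 s = 3.54852 × 10^8 s ≈ 11.24 years
(e) 1 − e² = 0.391659;  p = a(1 − e²) = 3.40894 × 10^10 × 0.391659 = 1.33514 × 10^10 m ≈ 0.08925 AU

Final answer:
(a) eccentricity e = 0.78
(b) specific energy ε = -182.2 kJ/kg
(c) velocity ratio vₚ/vₐ = 8.089
(d) orbital period T = 11.24 years
(e) semi-latus rectum p = 0.08925 AU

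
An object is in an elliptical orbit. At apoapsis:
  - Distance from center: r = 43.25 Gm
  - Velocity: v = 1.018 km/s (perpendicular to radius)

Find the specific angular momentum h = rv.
r = 43.25 Gm = 4.325 × 10^10 m
v = 1.018 km/s = 1018 m/s
h = rv = 4.325 × 10^10 × 1018 = 4.40285 × 10^13 m²/s ≈ 4.403 × 10^13 m²/s

Final answer: h = 4.403 × 10^13 m²/s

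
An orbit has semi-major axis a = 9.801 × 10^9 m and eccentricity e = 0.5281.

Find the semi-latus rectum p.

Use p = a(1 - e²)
a = 9.801 × 10^9 m
e = 0.5281,  e² = 0.27889,  1 − e² = 0.72111
p = a(1 − e²) = 9.801 × 10^9 m × 0.72111 = 7.0676 × 10^9 m ≈ 7.068 × 10^9 m

Final answer: p = 7.068 × 10^9 m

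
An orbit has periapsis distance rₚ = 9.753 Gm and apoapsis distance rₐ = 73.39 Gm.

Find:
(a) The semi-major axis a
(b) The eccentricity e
rₚ = 9.753 Gm = 9.753 × 10^9 m
rₐ = 73.39 Gm = 7.339 × 10^10 m
(a) a = (rₚ + rₐ)/2 = 4.15715 × 10^10 m ≈ 41.57 Gm
(b) e = (rₐ − rₚ)/(rₐ + rₚ) = (6.3637 × 10^10) / (8.3143 × 10^10) = 0.765392

Final answer:
(a) a = 41.57 Gm
(b) e = 0.7654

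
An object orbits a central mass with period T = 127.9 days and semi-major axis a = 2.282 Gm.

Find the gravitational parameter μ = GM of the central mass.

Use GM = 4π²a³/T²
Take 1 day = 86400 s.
T = 127.9 days = 1.10506 × 10^7 s
a = 2.282 Gm = 2.282 × 10^9 m
a³ = 1.18836 × 10^28 m³
T² = 1.22115 × 10^14 s²
GM = 4π² × (1.18836 × 10^28) / (1.22115 × 10^14) = 3.84183 × 10^15 m³/s²
GM ≈ 3.842 × 10^15 m³/s²

Final answer: GM = 3.842 × 10^15 m³/s²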